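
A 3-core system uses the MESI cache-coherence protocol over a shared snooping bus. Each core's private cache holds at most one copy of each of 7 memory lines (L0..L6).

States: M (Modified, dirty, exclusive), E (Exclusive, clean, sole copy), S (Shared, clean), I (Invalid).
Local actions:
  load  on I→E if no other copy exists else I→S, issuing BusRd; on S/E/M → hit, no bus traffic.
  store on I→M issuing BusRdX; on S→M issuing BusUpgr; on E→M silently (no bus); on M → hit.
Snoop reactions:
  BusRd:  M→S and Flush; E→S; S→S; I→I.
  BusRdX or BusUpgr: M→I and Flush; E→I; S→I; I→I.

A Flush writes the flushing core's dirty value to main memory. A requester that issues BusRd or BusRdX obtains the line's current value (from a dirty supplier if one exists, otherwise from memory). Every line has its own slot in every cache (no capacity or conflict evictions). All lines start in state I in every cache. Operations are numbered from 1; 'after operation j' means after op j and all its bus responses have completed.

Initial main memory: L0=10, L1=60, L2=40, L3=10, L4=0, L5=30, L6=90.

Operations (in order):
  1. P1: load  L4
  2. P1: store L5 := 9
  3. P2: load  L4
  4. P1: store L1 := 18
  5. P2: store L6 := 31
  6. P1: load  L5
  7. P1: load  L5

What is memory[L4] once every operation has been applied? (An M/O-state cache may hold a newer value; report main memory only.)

1. P1: load  L4  bus=[BusRd]  L4: P0=I P1=E P2=I  mem[L4]=0
2. P1: store L5 := 9  bus=[BusRdX]  L5: P0=I P1=M P2=I  mem[L5]=30
3. P2: load  L4  bus=[BusRd]  L4: P0=I P1=S P2=S  mem[L4]=0
4. P1: store L1 := 18  bus=[BusRdX]  L1: P0=I P1=M P2=I  mem[L1]=60
5. P2: store L6 := 31  bus=[BusRdX]  L6: P0=I P1=I P2=M  mem[L6]=90
6. P1: load  L5  bus=[-]  L5: P0=I P1=M P2=I  mem[L5]=30
7. P1: load  L5  bus=[-]  L5: P0=I P1=M P2=I  mem[L5]=30

memory[L4] = 0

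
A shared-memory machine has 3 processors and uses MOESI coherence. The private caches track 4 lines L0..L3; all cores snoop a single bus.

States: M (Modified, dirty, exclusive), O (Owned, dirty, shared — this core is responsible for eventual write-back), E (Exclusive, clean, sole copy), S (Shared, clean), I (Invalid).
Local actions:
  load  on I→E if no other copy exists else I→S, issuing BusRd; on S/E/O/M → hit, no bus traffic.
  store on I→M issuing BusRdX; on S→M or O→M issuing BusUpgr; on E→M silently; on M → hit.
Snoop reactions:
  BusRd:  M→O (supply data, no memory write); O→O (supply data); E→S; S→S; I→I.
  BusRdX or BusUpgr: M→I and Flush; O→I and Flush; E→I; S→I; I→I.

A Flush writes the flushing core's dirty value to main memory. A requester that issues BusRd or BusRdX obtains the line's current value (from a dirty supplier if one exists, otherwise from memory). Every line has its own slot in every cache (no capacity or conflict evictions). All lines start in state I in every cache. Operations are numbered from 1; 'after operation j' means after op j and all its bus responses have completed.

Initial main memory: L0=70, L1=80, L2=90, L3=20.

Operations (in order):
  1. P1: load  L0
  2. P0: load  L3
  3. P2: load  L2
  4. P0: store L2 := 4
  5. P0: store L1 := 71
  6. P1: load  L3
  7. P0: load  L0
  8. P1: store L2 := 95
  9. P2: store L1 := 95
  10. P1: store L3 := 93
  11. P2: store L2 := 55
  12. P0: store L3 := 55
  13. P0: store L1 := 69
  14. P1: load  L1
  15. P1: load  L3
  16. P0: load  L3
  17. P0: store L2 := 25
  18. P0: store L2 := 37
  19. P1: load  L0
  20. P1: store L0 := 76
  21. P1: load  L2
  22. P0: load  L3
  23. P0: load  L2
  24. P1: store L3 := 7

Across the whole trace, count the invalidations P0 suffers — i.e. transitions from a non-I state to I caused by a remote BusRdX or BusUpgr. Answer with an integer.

step 1: P1: load  L0  ⟶  IEI  (L0)  txn=BusRd  M[L0]=70
step 2: P0: load  L3  ⟶  EII  (L3)  txn=BusRd  M[L3]=20
step 3: P2: load  L2  ⟶  IIE  (L2)  txn=BusRd  M[L2]=90
step 4: P0: store L2 := 4  ⟶  MII  (L2)  txn=BusRdX  M[L2]=90
step 5: P0: store L1 := 71  ⟶  MII  (L1)  txn=BusRdX  M[L1]=80
step 6: P1: load  L3  ⟶  SSI  (L3)  txn=BusRd  M[L3]=20
step 7: P0: load  L0  ⟶  SSI  (L0)  txn=BusRd  M[L0]=70
step 8: P1: store L2 := 95  ⟶  IMI  (L2)  txn=BusRdX+Flush  M[L2]=4
step 9: P2: store L1 := 95  ⟶  IIM  (L1)  txn=BusRdX+Flush  M[L1]=71
step 10: P1: store L3 := 93  ⟶  IMI  (L3)  txn=BusUpgr  M[L3]=20
step 11: P2: store L2 := 55  ⟶  IIM  (L2)  txn=BusRdX+Flush  M[L2]=95
step 12: P0: store L3 := 55  ⟶  MII  (L3)  txn=BusRdX+Flush  M[L3]=93
step 13: P0: store L1 := 69  ⟶  MII  (L1)  txn=BusRdX+Flush  M[L1]=95
step 14: P1: load  L1  ⟶  OSI  (L1)  txn=BusRd  M[L1]=95
step 15: P1: load  L3  ⟶  OSI  (L3)  txn=BusRd  M[L3]=93
step 16: P0: load  L3  ⟶  OSI  (L3)  txn=∅  M[L3]=93
step 17: P0: store L2 := 25  ⟶  MII  (L2)  txn=BusRdX+Flush  M[L2]=55
step 18: P0: store L2 := 37  ⟶  MII  (L2)  txn=∅  M[L2]=55
step 19: P1: load  L0  ⟶  SSI  (L0)  txn=∅  M[L0]=70
step 20: P1: store L0 := 76  ⟶  IMI  (L0)  txn=BusUpgr  M[L0]=70
step 21: P1: load  L2  ⟶  OSI  (L2)  txn=BusRd  M[L2]=55
step 22: P0: load  L3  ⟶  OSI  (L3)  txn=∅  M[L3]=93
step 23: P0: load  L2  ⟶  OSI  (L2)  txn=∅  M[L2]=55
step 24: P1: store L3 := 7  ⟶  IMI  (L3)  txn=BusUpgr+Flush  M[L3]=55

invalidations = 5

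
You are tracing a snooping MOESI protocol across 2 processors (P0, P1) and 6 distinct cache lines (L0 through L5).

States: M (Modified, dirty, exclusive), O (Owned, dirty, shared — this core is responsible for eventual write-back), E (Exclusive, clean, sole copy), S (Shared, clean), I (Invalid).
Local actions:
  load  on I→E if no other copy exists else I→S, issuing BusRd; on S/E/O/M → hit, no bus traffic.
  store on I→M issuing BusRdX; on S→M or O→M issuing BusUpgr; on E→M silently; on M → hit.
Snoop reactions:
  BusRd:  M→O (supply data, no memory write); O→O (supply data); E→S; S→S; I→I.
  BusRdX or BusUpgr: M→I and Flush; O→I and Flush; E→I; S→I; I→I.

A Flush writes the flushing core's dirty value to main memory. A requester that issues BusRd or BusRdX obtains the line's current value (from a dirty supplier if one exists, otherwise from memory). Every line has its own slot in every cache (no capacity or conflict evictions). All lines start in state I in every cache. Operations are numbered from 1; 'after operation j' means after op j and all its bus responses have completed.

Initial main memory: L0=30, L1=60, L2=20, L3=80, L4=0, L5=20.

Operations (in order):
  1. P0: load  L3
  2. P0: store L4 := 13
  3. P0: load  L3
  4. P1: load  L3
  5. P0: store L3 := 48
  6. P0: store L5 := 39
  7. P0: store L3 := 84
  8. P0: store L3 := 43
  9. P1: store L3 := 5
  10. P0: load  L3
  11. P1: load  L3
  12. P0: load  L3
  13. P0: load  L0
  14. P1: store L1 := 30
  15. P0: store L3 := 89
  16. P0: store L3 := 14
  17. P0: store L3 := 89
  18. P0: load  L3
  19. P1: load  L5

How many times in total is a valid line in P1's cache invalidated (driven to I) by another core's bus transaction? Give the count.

  op1 P0: load  L3 → E/I on L3; bus BusRd; mem=80
  op2 P0: store L4 := 13 → M/I on L4; bus BusRdX; mem=0
  op3 P0: load  L3 → E/I on L3; bus (none); mem=80
  op4 P1: load  L3 → S/S on L3; bus BusRd; mem=80
  op5 P0: store L3 := 48 → M/I on L3; bus BusUpgr; mem=80
  op6 P0: store L5 := 39 → M/I on L5; bus BusRdX; mem=20
  op7 P0: store L3 := 84 → M/I on L3; bus (none); mem=80
  op8 P0: store L3 := 43 → M/I on L3; bus (none); mem=80
  op9 P1: store L3 := 5 → I/M on L3; bus BusRdX Flush; mem=43
  op10 P0: load  L3 → S/O on L3; bus BusRd; mem=43
  op11 P1: load  L3 → S/O on L3; bus (none); mem=43
  op12 P0: load  L3 → S/O on L3; bus (none); mem=43
  op13 P0: load  L0 → E/I on L0; bus BusRd; mem=30
  op14 P1: store L1 := 30 → I/M on L1; bus BusRdX; mem=60
  op15 P0: store L3 := 89 → M/I on L3; bus BusUpgr Flush; mem=5
  op16 P0: store L3 := 14 → M/I on L3; bus (none); mem=5
  op17 P0: store L3 := 89 → M/I on L3; bus (none); mem=5
  op18 P0: load  L3 → M/I on L3; bus (none); mem=5
  op19 P1: load  L5 → O/S on L5; bus BusRd; mem=20

invalidations = 2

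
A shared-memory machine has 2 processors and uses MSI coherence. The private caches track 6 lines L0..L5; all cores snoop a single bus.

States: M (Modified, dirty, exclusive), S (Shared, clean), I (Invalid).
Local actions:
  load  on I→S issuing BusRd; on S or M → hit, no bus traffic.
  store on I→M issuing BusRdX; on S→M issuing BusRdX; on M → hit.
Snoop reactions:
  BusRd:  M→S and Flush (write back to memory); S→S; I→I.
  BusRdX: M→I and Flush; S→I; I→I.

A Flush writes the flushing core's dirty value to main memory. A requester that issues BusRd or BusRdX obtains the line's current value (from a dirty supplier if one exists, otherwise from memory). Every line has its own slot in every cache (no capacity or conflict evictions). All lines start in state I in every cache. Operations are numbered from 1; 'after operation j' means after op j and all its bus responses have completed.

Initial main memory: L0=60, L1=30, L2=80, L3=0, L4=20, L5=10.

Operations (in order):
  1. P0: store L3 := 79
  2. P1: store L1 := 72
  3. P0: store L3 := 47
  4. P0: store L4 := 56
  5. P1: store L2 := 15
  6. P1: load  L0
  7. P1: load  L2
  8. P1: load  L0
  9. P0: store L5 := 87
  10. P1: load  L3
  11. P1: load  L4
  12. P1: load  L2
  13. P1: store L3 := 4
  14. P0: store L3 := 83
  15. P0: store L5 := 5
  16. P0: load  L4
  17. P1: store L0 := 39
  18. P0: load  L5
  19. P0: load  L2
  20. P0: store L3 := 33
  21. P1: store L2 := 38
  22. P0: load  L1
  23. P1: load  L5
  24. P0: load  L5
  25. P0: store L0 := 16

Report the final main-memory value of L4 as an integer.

step 1: P0: store L3 := 79  ⟶  MI  (L3)  txn=BusRdX  M[L3]=0
step 2: P1: store L1 := 72  ⟶  IM  (L1)  txn=BusRdX  M[L1]=30
step 3: P0: store L3 := 47  ⟶  MI  (L3)  txn=∅  M[L3]=0
step 4: P0: store L4 := 56  ⟶  MI  (L4)  txn=BusRdX  M[L4]=20
step 5: P1: store L2 := 15  ⟶  IM  (L2)  txn=BusRdX  M[L2]=80
step 6: P1: load  L0  ⟶  IS  (L0)  txn=BusRd  M[L0]=60
step 7: P1: load  L2  ⟶  IM  (L2)  txn=∅  M[L2]=80
step 8: P1: load  L0  ⟶  IS  (L0)  txn=∅  M[L0]=60
step 9: P0: store L5 := 87  ⟶  MI  (L5)  txn=BusRdX  M[L5]=10
step 10: P1: load  L3  ⟶  SS  (L3)  txn=BusRd+Flush  M[L3]=47
step 11: P1: load  L4  ⟶  SS  (L4)  txn=BusRd+Flush  M[L4]=56
step 12: P1: load  L2  ⟶  IM  (L2)  txn=∅  M[L2]=80
step 13: P1: store L3 := 4  ⟶  IM  (L3)  txn=BusRdX  M[L3]=47
step 14: P0: store L3 := 83  ⟶  MI  (L3)  txn=BusRdX+Flush  M[L3]=4
step 15: P0: store L5 := 5  ⟶  MI  (L5)  txn=∅  M[L5]=10
step 16: P0: load  L4  ⟶  SS  (L4)  txn=∅  M[L4]=56
step 17: P1: store L0 := 39  ⟶  IM  (L0)  txn=BusRdX  M[L0]=60
step 18: P0: load  L5  ⟶  MI  (L5)  txn=∅  M[L5]=10
step 19: P0: load  L2  ⟶  SS  (L2)  txn=BusRd+Flush  M[L2]=15
step 20: P0: store L3 := 33  ⟶  MI  (L3)  txn=∅  M[L3]=4
step 21: P1: store L2 := 38  ⟶  IM  (L2)  txn=BusRdX  M[L2]=15
step 22: P0: load  L1  ⟶  SS  (L1)  txn=BusRd+Flush  M[L1]=72
step 23: P1: load  L5  ⟶  SS  (L5)  txn=BusRd+Flush  M[L5]=5
step 24: P0: load  L5  ⟶  SS  (L5)  txn=∅  M[L5]=5
step 25: P0: store L0 := 16  ⟶  MI  (L0)  txn=BusRdX+Flush  M[L0]=39

memory[L4] = 56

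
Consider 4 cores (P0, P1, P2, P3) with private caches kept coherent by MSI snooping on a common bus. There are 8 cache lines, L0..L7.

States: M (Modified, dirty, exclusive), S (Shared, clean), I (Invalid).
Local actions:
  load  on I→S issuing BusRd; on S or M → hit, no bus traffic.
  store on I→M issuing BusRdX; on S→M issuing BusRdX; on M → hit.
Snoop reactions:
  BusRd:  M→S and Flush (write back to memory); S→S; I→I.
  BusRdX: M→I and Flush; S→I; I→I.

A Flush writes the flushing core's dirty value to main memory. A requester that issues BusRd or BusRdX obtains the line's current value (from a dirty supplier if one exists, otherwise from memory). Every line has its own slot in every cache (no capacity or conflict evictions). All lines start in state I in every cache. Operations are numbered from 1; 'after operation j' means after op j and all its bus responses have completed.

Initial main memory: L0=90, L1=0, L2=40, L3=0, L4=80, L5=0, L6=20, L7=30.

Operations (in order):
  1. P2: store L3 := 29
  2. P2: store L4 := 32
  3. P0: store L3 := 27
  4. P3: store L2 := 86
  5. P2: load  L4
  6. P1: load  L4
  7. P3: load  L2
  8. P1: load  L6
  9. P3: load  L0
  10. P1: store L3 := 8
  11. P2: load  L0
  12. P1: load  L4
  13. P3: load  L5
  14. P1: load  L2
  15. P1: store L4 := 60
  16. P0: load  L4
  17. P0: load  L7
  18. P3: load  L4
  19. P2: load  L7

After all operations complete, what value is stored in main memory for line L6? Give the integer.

memory[L6] = 20

  op1 P2: store L3 := 29 → I/I/M/I on L3; bus BusRdX; mem=0
  op2 P2: store L4 := 32 → I/I/M/I on L4; bus BusRdX; mem=80
  op3 P0: store L3 := 27 → M/I/I/I on L3; bus BusRdX Flush; mem=29
  op4 P3: store L2 := 86 → I/I/I/M on L2; bus BusRdX; mem=40
  op5 P2: load  L4 → I/I/M/I on L4; bus (none); mem=80
  op6 P1: load  L4 → I/S/S/I on L4; bus BusRd Flush; mem=32
  op7 P3: load  L2 → I/I/I/M on L2; bus (none); mem=40
  op8 P1: load  L6 → I/S/I/I on L6; bus BusRd; mem=20
  op9 P3: load  L0 → I/I/I/S on L0; bus BusRd; mem=90
  op10 P1: store L3 := 8 → I/M/I/I on L3; bus BusRdX Flush; mem=27
  op11 P2: load  L0 → I/I/S/S on L0; bus BusRd; mem=90
  op12 P1: load  L4 → I/S/S/I on L4; bus (none); mem=32
  op13 P3: load  L5 → I/I/I/S on L5; bus BusRd; mem=0
  op14 P1: load  L2 → I/S/I/S on L2; bus BusRd Flush; mem=86
  op15 P1: store L4 := 60 → I/M/I/I on L4; bus BusRdX; mem=32
  op16 P0: load  L4 → S/S/I/I on L4; bus BusRd Flush; mem=60
  op17 P0: load  L7 → S/I/I/I on L7; bus BusRd; mem=30
  op18 P3: load  L4 → S/S/I/S on L4; bus BusRd; mem=60
  op19 P2: load  L7 → S/I/S/I on L7; bus BusRd; mem=30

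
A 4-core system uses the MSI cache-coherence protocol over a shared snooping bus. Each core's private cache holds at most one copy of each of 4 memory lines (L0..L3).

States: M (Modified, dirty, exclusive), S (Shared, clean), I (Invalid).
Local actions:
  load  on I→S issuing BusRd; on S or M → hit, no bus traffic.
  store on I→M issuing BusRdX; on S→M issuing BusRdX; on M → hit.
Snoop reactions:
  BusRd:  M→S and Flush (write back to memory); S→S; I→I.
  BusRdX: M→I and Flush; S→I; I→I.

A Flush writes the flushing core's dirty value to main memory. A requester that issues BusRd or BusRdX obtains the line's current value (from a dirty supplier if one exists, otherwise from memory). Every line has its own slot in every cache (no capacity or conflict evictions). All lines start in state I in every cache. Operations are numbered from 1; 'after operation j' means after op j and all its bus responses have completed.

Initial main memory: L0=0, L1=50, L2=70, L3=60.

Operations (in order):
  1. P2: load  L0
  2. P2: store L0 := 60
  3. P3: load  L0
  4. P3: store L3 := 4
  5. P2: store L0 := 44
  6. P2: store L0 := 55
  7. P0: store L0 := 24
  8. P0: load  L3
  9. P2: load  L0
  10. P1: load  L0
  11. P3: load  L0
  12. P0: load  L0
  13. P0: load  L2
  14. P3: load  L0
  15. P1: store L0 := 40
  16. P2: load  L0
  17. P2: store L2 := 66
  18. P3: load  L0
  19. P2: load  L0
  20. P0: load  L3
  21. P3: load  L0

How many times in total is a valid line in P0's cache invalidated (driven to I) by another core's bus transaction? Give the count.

[1] P2: load  L0 | P0:I, P1:I, P2:S(0), P3:I | bus: BusRd
[2] P2: store L0 := 60 | P0:I, P1:I, P2:M(60), P3:I | bus: BusRdX
[3] P3: load  L0 | P0:I, P1:I, P2:S(60), P3:S(60) | bus: BusRd,Flush
[4] P3: store L3 := 4 | P0:I, P1:I, P2:I, P3:M(4) | bus: BusRdX
[5] P2: store L0 := 44 | P0:I, P1:I, P2:M(44), P3:I | bus: BusRdX
[6] P2: store L0 := 55 | P0:I, P1:I, P2:M(55), P3:I | bus: none
[7] P0: store L0 := 24 | P0:M(24), P1:I, P2:I, P3:I | bus: BusRdX,Flush
[8] P0: load  L3 | P0:S(4), P1:I, P2:I, P3:S(4) | bus: BusRd,Flush
[9] P2: load  L0 | P0:S(24), P1:I, P2:S(24), P3:I | bus: BusRd,Flush
[10] P1: load  L0 | P0:S(24), P1:S(24), P2:S(24), P3:I | bus: BusRd
[11] P3: load  L0 | P0:S(24), P1:S(24), P2:S(24), P3:S(24) | bus: BusRd
[12] P0: load  L0 | P0:S(24), P1:S(24), P2:S(24), P3:S(24) | bus: none
[13] P0: load  L2 | P0:S(70), P1:I, P2:I, P3:I | bus: BusRd
[14] P3: load  L0 | P0:S(24), P1:S(24), P2:S(24), P3:S(24) | bus: none
[15] P1: store L0 := 40 | P0:I, P1:M(40), P2:I, P3:I | bus: BusRdX
[16] P2: load  L0 | P0:I, P1:S(40), P2:S(40), P3:I | bus: BusRd,Flush
[17] P2: store L2 := 66 | P0:I, P1:I, P2:M(66), P3:I | bus: BusRdX
[18] P3: load  L0 | P0:I, P1:S(40), P2:S(40), P3:S(40) | bus: BusRd
[19] P2: load  L0 | P0:I, P1:S(40), P2:S(40), P3:S(40) | bus: none
[20] P0: load  L3 | P0:S(4), P1:I, P2:I, P3:S(4) | bus: none
[21] P3: load  L0 | P0:I, P1:S(40), P2:S(40), P3:S(40) | bus: none

invalidations = 2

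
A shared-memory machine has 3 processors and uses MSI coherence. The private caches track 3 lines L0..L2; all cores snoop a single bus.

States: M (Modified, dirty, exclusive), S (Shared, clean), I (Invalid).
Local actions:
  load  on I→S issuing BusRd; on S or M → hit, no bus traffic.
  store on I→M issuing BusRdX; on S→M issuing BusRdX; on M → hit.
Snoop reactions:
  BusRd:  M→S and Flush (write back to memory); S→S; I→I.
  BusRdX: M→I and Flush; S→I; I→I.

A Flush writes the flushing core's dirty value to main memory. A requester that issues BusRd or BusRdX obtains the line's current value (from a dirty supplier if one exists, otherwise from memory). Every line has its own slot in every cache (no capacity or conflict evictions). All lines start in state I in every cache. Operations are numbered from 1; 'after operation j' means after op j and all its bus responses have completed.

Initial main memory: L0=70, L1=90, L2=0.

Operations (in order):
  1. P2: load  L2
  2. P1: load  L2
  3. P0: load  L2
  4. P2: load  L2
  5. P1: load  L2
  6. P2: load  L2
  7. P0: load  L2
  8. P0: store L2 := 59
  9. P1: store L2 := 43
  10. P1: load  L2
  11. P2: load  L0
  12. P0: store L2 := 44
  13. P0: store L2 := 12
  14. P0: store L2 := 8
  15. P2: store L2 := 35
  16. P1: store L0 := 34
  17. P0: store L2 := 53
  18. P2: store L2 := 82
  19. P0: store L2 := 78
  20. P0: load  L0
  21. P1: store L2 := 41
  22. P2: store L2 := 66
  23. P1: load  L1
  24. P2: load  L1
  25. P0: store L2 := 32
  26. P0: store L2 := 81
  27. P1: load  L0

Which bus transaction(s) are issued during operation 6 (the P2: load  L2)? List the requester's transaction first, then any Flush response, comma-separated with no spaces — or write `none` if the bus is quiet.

step 1: P2: load  L2  ⟶  IIS  (L2)  txn=BusRd  M[L2]=0
step 2: P1: load  L2  ⟶  ISS  (L2)  txn=BusRd  M[L2]=0
step 3: P0: load  L2  ⟶  SSS  (L2)  txn=BusRd  M[L2]=0
step 4: P2: load  L2  ⟶  SSS  (L2)  txn=∅  M[L2]=0
step 5: P1: load  L2  ⟶  SSS  (L2)  txn=∅  M[L2]=0
step 6: P2: load  L2  ⟶  SSS  (L2)  txn=∅  M[L2]=0
step 7: P0: load  L2  ⟶  SSS  (L2)  txn=∅  M[L2]=0
step 8: P0: store L2 := 59  ⟶  MII  (L2)  txn=BusRdX  M[L2]=0
step 9: P1: store L2 := 43  ⟶  IMI  (L2)  txn=BusRdX+Flush  M[L2]=59
step 10: P1: load  L2  ⟶  IMI  (L2)  txn=∅  M[L2]=59
step 11: P2: load  L0  ⟶  IIS  (L0)  txn=BusRd  M[L0]=70
step 12: P0: store L2 := 44  ⟶  MII  (L2)  txn=BusRdX+Flush  M[L2]=43
step 13: P0: store L2 := 12  ⟶  MII  (L2)  txn=∅  M[L2]=43
step 14: P0: store L2 := 8  ⟶  MII  (L2)  txn=∅  M[L2]=43
step 15: P2: store L2 := 35  ⟶  IIM  (L2)  txn=BusRdX+Flush  M[L2]=8
step 16: P1: store L0 := 34  ⟶  IMI  (L0)  txn=BusRdX  M[L0]=70
step 17: P0: store L2 := 53  ⟶  MII  (L2)  txn=BusRdX+Flush  M[L2]=35
step 18: P2: store L2 := 82  ⟶  IIM  (L2)  txn=BusRdX+Flush  M[L2]=53
step 19: P0: store L2 := 78  ⟶  MII  (L2)  txn=BusRdX+Flush  M[L2]=82
step 20: P0: load  L0  ⟶  SSI  (L0)  txn=BusRd+Flush  M[L0]=34
step 21: P1: store L2 := 41  ⟶  IMI  (L2)  txn=BusRdX+Flush  M[L2]=78
step 22: P2: store L2 := 66  ⟶  IIM  (L2)  txn=BusRdX+Flush  M[L2]=41
step 23: P1: load  L1  ⟶  ISI  (L1)  txn=BusRd  M[L1]=90
step 24: P2: load  L1  ⟶  ISS  (L1)  txn=BusRd  M[L1]=90
step 25: P0: store L2 := 32  ⟶  MII  (L2)  txn=BusRdX+Flush  M[L2]=66
step 26: P0: store L2 := 81  ⟶  MII  (L2)  txn=∅  M[L2]=66
step 27: P1: load  L0  ⟶  SSI  (L0)  txn=∅  M[L0]=34

bus = none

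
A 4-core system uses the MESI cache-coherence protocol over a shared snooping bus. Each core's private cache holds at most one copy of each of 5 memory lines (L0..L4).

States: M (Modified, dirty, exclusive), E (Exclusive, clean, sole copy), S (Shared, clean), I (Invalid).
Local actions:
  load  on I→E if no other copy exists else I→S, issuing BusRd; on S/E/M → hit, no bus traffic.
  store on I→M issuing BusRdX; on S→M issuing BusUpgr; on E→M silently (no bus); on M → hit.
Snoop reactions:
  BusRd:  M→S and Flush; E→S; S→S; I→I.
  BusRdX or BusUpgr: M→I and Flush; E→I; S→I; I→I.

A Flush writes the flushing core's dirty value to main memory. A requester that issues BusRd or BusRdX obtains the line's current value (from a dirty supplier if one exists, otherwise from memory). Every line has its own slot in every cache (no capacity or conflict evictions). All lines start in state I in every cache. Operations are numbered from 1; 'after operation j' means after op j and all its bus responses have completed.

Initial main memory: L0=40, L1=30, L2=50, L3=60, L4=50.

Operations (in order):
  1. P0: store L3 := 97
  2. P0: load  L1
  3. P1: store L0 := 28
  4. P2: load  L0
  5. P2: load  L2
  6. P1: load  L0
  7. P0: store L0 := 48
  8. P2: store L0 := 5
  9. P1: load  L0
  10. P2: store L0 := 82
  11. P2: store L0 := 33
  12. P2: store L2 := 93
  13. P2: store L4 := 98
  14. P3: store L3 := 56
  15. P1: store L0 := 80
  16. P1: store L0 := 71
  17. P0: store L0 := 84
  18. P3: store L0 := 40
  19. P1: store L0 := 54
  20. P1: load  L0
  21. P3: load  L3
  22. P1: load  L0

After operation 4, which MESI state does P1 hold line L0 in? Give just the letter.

[1] P0: store L3 := 97 | P0:M(97), P1:I, P2:I, P3:I | bus: BusRdX
[2] P0: load  L1 | P0:E(30), P1:I, P2:I, P3:I | bus: BusRd
[3] P1: store L0 := 28 | P0:I, P1:M(28), P2:I, P3:I | bus: BusRdX
[4] P2: load  L0 | P0:I, P1:S(28), P2:S(28), P3:I | bus: BusRd,Flush
[5] P2: load  L2 | P0:I, P1:I, P2:E(50), P3:I | bus: BusRd
[6] P1: load  L0 | P0:I, P1:S(28), P2:S(28), P3:I | bus: none
[7] P0: store L0 := 48 | P0:M(48), P1:I, P2:I, P3:I | bus: BusRdX
[8] P2: store L0 := 5 | P0:I, P1:I, P2:M(5), P3:I | bus: BusRdX,Flush
[9] P1: load  L0 | P0:I, P1:S(5), P2:S(5), P3:I | bus: BusRd,Flush
[10] P2: store L0 := 82 | P0:I, P1:I, P2:M(82), P3:I | bus: BusUpgr
[11] P2: store L0 := 33 | P0:I, P1:I, P2:M(33), P3:I | bus: none
[12] P2: store L2 := 93 | P0:I, P1:I, P2:M(93), P3:I | bus: none
[13] P2: store L4 := 98 | P0:I, P1:I, P2:M(98), P3:I | bus: BusRdX
[14] P3: store L3 := 56 | P0:I, P1:I, P2:I, P3:M(56) | bus: BusRdX,Flush
[15] P1: store L0 := 80 | P0:I, P1:M(80), P2:I, P3:I | bus: BusRdX,Flush
[16] P1: store L0 := 71 | P0:I, P1:M(71), P2:I, P3:I | bus: none
[17] P0: store L0 := 84 | P0:M(84), P1:I, P2:I, P3:I | bus: BusRdX,Flush
[18] P3: store L0 := 40 | P0:I, P1:I, P2:I, P3:M(40) | bus: BusRdX,Flush
[19] P1: store L0 := 54 | P0:I, P1:M(54), P2:I, P3:I | bus: BusRdX,Flush
[20] P1: load  L0 | P0:I, P1:M(54), P2:I, P3:I | bus: none
[21] P3: load  L3 | P0:I, P1:I, P2:I, P3:M(56) | bus: none
[22] P1: load  L0 | P0:I, P1:M(54), P2:I, P3:I | bus: none

state = S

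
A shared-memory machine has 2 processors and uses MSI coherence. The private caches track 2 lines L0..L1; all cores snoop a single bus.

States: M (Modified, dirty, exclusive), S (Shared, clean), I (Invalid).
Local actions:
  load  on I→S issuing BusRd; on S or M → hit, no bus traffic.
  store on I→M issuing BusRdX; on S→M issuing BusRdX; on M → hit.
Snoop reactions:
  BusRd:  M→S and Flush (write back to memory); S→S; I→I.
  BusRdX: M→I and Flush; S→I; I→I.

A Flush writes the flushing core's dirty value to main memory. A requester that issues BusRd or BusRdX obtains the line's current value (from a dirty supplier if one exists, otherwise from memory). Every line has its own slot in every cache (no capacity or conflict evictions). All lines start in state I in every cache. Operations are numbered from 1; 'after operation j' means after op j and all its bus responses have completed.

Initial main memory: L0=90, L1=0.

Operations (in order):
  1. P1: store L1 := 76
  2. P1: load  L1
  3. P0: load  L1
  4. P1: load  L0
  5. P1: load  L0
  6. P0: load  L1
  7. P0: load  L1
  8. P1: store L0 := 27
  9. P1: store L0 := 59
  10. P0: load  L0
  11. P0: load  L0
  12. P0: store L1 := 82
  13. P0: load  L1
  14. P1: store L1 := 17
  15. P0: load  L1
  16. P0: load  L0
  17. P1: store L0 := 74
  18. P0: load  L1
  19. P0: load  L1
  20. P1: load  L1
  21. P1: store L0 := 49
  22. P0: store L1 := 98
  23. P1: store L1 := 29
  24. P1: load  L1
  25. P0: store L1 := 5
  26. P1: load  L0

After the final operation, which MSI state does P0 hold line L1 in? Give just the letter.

state = M

step 1: P1: store L1 := 76  ⟶  IM  (L1)  txn=BusRdX  M[L1]=0
step 2: P1: load  L1  ⟶  IM  (L1)  txn=∅  M[L1]=0
step 3: P0: load  L1  ⟶  SS  (L1)  txn=BusRd+Flush  M[L1]=76
step 4: P1: load  L0  ⟶  IS  (L0)  txn=BusRd  M[L0]=90
step 5: P1: load  L0  ⟶  IS  (L0)  txn=∅  M[L0]=90
step 6: P0: load  L1  ⟶  SS  (L1)  txn=∅  M[L1]=76
step 7: P0: load  L1  ⟶  SS  (L1)  txn=∅  M[L1]=76
step 8: P1: store L0 := 27  ⟶  IM  (L0)  txn=BusRdX  M[L0]=90
step 9: P1: store L0 := 59  ⟶  IM  (L0)  txn=∅  M[L0]=90
step 10: P0: load  L0  ⟶  SS  (L0)  txn=BusRd+Flush  M[L0]=59
step 11: P0: load  L0  ⟶  SS  (L0)  txn=∅  M[L0]=59
step 12: P0: store L1 := 82  ⟶  MI  (L1)  txn=BusRdX  M[L1]=76
step 13: P0: load  L1  ⟶  MI  (L1)  txn=∅  M[L1]=76
step 14: P1: store L1 := 17  ⟶  IM  (L1)  txn=BusRdX+Flush  M[L1]=82
step 15: P0: load  L1  ⟶  SS  (L1)  txn=BusRd+Flush  M[L1]=17
step 16: P0: load  L0  ⟶  SS  (L0)  txn=∅  M[L0]=59
step 17: P1: store L0 := 74  ⟶  IM  (L0)  txn=BusRdX  M[L0]=59
step 18: P0: load  L1  ⟶  SS  (L1)  txn=∅  M[L1]=17
step 19: P0: load  L1  ⟶  SS  (L1)  txn=∅  M[L1]=17
step 20: P1: load  L1  ⟶  SS  (L1)  txn=∅  M[L1]=17
step 21: P1: store L0 := 49  ⟶  IM  (L0)  txn=∅  M[L0]=59
step 22: P0: store L1 := 98  ⟶  MI  (L1)  txn=BusRdX  M[L1]=17
step 23: P1: store L1 := 29  ⟶  IM  (L1)  txn=BusRdX+Flush  M[L1]=98
step 24: P1: load  L1  ⟶  IM  (L1)  txn=∅  M[L1]=98
step 25: P0: store L1 := 5  ⟶  MI  (L1)  txn=BusRdX+Flush  M[L1]=29
step 26: P1: load  L0  ⟶  IM  (L0)  txn=∅  M[L0]=59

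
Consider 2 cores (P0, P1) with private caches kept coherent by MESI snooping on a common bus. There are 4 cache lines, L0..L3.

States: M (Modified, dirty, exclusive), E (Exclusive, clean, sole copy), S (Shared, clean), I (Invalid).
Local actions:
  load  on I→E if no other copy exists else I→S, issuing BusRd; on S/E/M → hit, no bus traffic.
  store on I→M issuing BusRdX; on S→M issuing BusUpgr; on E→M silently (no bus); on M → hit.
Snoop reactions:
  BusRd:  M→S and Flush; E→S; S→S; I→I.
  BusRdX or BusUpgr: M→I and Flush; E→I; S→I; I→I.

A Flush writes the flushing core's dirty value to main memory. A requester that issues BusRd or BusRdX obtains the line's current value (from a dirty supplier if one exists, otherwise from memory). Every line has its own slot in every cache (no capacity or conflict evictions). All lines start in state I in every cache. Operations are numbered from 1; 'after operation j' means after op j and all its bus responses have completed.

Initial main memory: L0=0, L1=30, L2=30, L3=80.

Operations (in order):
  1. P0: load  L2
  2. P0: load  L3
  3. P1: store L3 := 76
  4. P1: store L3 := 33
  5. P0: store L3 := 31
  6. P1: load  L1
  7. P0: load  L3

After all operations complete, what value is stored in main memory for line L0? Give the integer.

memory[L0] = 0

[1] P0: load  L2 | P0:E(30), P1:I | bus: BusRd
[2] P0: load  L3 | P0:E(80), P1:I | bus: BusRd
[3] P1: store L3 := 76 | P0:I, P1:M(76) | bus: BusRdX
[4] P1: store L3 := 33 | P0:I, P1:M(33) | bus: none
[5] P0: store L3 := 31 | P0:M(31), P1:I | bus: BusRdX,Flush
[6] P1: load  L1 | P0:I, P1:E(30) | bus: BusRd
[7] P0: load  L3 | P0:M(31), P1:I | bus: none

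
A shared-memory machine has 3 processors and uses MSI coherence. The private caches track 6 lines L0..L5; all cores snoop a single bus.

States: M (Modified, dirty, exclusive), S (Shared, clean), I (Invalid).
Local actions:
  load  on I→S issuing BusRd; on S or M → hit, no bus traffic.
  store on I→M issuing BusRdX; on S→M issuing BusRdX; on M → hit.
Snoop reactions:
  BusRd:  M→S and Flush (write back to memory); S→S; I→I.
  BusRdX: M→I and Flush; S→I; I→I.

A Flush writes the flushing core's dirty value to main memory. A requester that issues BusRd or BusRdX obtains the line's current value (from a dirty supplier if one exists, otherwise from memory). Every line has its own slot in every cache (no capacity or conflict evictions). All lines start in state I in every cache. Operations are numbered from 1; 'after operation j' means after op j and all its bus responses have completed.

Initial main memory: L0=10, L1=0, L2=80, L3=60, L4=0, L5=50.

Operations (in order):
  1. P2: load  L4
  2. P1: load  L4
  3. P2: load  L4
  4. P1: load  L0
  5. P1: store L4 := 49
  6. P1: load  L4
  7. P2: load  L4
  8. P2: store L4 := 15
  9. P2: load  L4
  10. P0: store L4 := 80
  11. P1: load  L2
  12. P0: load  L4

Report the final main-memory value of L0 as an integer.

  op1 P2: load  L4 → I/I/S on L4; bus BusRd; mem=0
  op2 P1: load  L4 → I/S/S on L4; bus BusRd; mem=0
  op3 P2: load  L4 → I/S/S on L4; bus (none); mem=0
  op4 P1: load  L0 → I/S/I on L0; bus BusRd; mem=10
  op5 P1: store L4 := 49 → I/M/I on L4; bus BusRdX; mem=0
  op6 P1: load  L4 → I/M/I on L4; bus (none); mem=0
  op7 P2: load  L4 → I/S/S on L4; bus BusRd Flush; mem=49
  op8 P2: store L4 := 15 → I/I/M on L4; bus BusRdX; mem=49
  op9 P2: load  L4 → I/I/M on L4; bus (none); mem=49
  op10 P0: store L4 := 80 → M/I/I on L4; bus BusRdX Flush; mem=15
  op11 P1: load  L2 → I/S/I on L2; bus BusRd; mem=80
  op12 P0: load  L4 → M/I/I on L4; bus (none); mem=15

memory[L0] = 10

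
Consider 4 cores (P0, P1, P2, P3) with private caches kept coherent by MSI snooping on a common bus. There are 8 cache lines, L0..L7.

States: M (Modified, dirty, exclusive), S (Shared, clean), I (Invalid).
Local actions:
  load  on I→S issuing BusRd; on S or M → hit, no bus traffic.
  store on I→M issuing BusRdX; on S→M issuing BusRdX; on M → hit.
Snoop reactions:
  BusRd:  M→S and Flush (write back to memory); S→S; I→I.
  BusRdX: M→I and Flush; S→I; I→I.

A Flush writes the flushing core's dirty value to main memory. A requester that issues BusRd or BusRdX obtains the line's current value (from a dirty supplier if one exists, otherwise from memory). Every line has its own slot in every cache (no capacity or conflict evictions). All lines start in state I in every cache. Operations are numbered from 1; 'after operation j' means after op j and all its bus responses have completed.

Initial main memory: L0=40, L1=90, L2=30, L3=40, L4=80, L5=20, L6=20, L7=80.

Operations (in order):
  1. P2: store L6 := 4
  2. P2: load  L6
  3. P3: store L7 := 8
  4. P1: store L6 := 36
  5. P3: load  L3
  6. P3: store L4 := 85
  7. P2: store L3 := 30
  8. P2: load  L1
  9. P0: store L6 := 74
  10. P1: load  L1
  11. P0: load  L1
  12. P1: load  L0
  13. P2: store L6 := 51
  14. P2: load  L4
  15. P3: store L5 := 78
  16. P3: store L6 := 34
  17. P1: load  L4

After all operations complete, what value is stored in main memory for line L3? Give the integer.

  op1 P2: store L6 := 4 → I/I/M/I on L6; bus BusRdX; mem=20
  op2 P2: load  L6 → I/I/M/I on L6; bus (none); mem=20
  op3 P3: store L7 := 8 → I/I/I/M on L7; bus BusRdX; mem=80
  op4 P1: store L6 := 36 → I/M/I/I on L6; bus BusRdX Flush; mem=4
  op5 P3: load  L3 → I/I/I/S on L3; bus BusRd; mem=40
  op6 P3: store L4 := 85 → I/I/I/M on L4; bus BusRdX; mem=80
  op7 P2: store L3 := 30 → I/I/M/I on L3; bus BusRdX; mem=40
  op8 P2: load  L1 → I/I/S/I on L1; bus BusRd; mem=90
  op9 P0: store L6 := 74 → M/I/I/I on L6; bus BusRdX Flush; mem=36
  op10 P1: load  L1 → I/S/S/I on L1; bus BusRd; mem=90
  op11 P0: load  L1 → S/S/S/I on L1; bus BusRd; mem=90
  op12 P1: load  L0 → I/S/I/I on L0; bus BusRd; mem=40
  op13 P2: store L6 := 51 → I/I/M/I on L6; bus BusRdX Flush; mem=74
  op14 P2: load  L4 → I/I/S/S on L4; bus BusRd Flush; mem=85
  op15 P3: store L5 := 78 → I/I/I/M on L5; bus BusRdX; mem=20
  op16 P3: store L6 := 34 → I/I/I/M on L6; bus BusRdX Flush; mem=51
  op17 P1: load  L4 → I/S/S/S on L4; bus BusRd; mem=85

memory[L3] = 40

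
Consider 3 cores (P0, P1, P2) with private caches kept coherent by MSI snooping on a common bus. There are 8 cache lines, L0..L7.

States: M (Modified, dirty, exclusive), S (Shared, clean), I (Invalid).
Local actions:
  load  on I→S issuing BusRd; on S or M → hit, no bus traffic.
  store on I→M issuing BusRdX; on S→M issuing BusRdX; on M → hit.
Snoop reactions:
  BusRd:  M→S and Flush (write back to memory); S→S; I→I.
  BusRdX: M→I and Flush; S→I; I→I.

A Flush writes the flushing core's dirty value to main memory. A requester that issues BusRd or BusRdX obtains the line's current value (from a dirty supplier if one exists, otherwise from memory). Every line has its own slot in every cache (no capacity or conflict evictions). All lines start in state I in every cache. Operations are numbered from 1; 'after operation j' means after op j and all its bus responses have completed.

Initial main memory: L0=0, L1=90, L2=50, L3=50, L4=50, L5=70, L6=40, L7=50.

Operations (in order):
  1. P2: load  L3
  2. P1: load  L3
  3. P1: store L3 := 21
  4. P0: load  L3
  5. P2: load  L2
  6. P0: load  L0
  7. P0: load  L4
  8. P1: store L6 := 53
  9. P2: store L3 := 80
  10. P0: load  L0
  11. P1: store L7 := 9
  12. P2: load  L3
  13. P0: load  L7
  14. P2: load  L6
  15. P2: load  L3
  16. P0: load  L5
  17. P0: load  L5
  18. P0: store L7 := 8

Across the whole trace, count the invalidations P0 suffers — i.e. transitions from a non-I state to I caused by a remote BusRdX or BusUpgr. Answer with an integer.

invalidations = 1

[1] P2: load  L3 | P0:I, P1:I, P2:S(50) | bus: BusRd
[2] P1: load  L3 | P0:I, P1:S(50), P2:S(50) | bus: BusRd
[3] P1: store L3 := 21 | P0:I, P1:M(21), P2:I | bus: BusRdX
[4] P0: load  L3 | P0:S(21), P1:S(21), P2:I | bus: BusRd,Flush
[5] P2: load  L2 | P0:I, P1:I, P2:S(50) | bus: BusRd
[6] P0: load  L0 | P0:S(0), P1:I, P2:I | bus: BusRd
[7] P0: load  L4 | P0:S(50), P1:I, P2:I | bus: BusRd
[8] P1: store L6 := 53 | P0:I, P1:M(53), P2:I | bus: BusRdX
[9] P2: store L3 := 80 | P0:I, P1:I, P2:M(80) | bus: BusRdX
[10] P0: load  L0 | P0:S(0), P1:I, P2:I | bus: none
[11] P1: store L7 := 9 | P0:I, P1:M(9), P2:I | bus: BusRdX
[12] P2: load  L3 | P0:I, P1:I, P2:M(80) | bus: none
[13] P0: load  L7 | P0:S(9), P1:S(9), P2:I | bus: BusRd,Flush
[14] P2: load  L6 | P0:I, P1:S(53), P2:S(53) | bus: BusRd,Flush
[15] P2: load  L3 | P0:I, P1:I, P2:M(80) | bus: none
[16] P0: load  L5 | P0:S(70), P1:I, P2:I | bus: BusRd
[17] P0: load  L5 | P0:S(70), P1:I, P2:I | bus: none
[18] P0: store L7 := 8 | P0:M(8), P1:I, P2:I | bus: BusRdX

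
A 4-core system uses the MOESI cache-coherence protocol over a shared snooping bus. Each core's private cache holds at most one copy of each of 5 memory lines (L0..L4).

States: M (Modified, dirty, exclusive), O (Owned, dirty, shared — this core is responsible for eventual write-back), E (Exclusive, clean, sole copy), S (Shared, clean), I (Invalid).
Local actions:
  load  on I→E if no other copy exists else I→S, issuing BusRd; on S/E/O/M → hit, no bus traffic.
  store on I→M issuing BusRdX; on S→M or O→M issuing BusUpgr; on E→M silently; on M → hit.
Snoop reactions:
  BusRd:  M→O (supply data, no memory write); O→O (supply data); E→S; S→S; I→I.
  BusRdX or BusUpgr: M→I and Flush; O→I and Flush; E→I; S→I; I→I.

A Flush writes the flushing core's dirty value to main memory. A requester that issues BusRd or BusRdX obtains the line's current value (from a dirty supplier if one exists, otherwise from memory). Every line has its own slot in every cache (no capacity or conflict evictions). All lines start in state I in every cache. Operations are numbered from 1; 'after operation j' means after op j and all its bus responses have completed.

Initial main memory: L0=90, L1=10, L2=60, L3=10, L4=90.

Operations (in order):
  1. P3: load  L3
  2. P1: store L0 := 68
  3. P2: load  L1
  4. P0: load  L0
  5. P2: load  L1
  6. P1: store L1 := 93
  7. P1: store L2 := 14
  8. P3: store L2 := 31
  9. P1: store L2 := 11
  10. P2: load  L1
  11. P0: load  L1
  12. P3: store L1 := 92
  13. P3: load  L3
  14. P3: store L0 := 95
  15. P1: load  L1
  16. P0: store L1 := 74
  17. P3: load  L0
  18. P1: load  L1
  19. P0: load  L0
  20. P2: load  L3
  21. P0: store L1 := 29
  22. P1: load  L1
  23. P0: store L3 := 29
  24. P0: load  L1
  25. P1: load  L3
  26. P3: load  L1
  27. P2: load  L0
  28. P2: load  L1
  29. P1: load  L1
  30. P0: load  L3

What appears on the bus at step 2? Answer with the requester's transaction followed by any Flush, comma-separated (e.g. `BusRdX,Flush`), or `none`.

  op1 P3: load  L3 → I/I/I/E on L3; bus BusRd; mem=10
  op2 P1: store L0 := 68 → I/M/I/I on L0; bus BusRdX; mem=90
  op3 P2: load  L1 → I/I/E/I on L1; bus BusRd; mem=10
  op4 P0: load  L0 → S/O/I/I on L0; bus BusRd; mem=90
  op5 P2: load  L1 → I/I/E/I on L1; bus (none); mem=10
  op6 P1: store L1 := 93 → I/M/I/I on L1; bus BusRdX; mem=10
  op7 P1: store L2 := 14 → I/M/I/I on L2; bus BusRdX; mem=60
  op8 P3: store L2 := 31 → I/I/I/M on L2; bus BusRdX Flush; mem=14
  op9 P1: store L2 := 11 → I/M/I/I on L2; bus BusRdX Flush; mem=31
  op10 P2: load  L1 → I/O/S/I on L1; bus BusRd; mem=10
  op11 P0: load  L1 → S/O/S/I on L1; bus BusRd; mem=10
  op12 P3: store L1 := 92 → I/I/I/M on L1; bus BusRdX Flush; mem=93
  op13 P3: load  L3 → I/I/I/E on L3; bus (none); mem=10
  op14 P3: store L0 := 95 → I/I/I/M on L0; bus BusRdX Flush; mem=68
  op15 P1: load  L1 → I/S/I/O on L1; bus BusRd; mem=93
  op16 P0: store L1 := 74 → M/I/I/I on L1; bus BusRdX Flush; mem=92
  op17 P3: load  L0 → I/I/I/M on L0; bus (none); mem=68
  op18 P1: load  L1 → O/S/I/I on L1; bus BusRd; mem=92
  op19 P0: load  L0 → S/I/I/O on L0; bus BusRd; mem=68
  op20 P2: load  L3 → I/I/S/S on L3; bus BusRd; mem=10
  op21 P0: store L1 := 29 → M/I/I/I on L1; bus BusUpgr; mem=92
  op22 P1: load  L1 → O/S/I/I on L1; bus BusRd; mem=92
  op23 P0: store L3 := 29 → M/I/I/I on L3; bus BusRdX; mem=10
  op24 P0: load  L1 → O/S/I/I on L1; bus (none); mem=92
  op25 P1: load  L3 → O/S/I/I on L3; bus BusRd; mem=10
  op26 P3: load  L1 → O/S/I/S on L1; bus BusRd; mem=92
  op27 P2: load  L0 → S/I/S/O on L0; bus BusRd; mem=68
  op28 P2: load  L1 → O/S/S/S on L1; bus BusRd; mem=92
  op29 P1: load  L1 → O/S/S/S on L1; bus (none); mem=92
  op30 P0: load  L3 → O/S/I/I on L3; bus (none); mem=10

bus = BusRdX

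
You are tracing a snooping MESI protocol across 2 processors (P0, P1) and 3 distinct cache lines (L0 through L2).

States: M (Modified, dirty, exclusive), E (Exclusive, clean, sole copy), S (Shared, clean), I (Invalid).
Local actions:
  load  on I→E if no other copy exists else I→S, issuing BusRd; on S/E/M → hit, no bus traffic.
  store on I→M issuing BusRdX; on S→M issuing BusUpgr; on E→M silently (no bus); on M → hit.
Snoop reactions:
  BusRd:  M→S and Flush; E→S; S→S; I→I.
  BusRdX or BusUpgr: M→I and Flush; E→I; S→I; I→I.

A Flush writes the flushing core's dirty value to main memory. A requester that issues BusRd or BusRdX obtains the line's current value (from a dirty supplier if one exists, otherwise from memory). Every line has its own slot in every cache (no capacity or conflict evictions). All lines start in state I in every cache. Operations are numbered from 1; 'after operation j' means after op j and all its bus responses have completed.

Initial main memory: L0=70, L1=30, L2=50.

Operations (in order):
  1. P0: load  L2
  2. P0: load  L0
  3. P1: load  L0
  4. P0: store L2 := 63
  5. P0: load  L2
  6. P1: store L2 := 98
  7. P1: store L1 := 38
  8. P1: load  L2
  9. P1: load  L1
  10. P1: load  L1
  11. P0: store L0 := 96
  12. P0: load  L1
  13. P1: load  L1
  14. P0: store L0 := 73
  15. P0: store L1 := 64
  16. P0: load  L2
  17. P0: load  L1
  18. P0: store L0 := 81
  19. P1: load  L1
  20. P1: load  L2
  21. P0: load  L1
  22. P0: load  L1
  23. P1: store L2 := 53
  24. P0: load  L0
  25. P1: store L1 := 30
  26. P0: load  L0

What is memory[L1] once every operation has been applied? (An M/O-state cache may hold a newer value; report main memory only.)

step 1: P0: load  L2  ⟶  EI  (L2)  txn=BusRd  M[L2]=50
step 2: P0: load  L0  ⟶  EI  (L0)  txn=BusRd  M[L0]=70
step 3: P1: load  L0  ⟶  SS  (L0)  txn=BusRd  M[L0]=70
step 4: P0: store L2 := 63  ⟶  MI  (L2)  txn=∅  M[L2]=50
step 5: P0: load  L2  ⟶  MI  (L2)  txn=∅  M[L2]=50
step 6: P1: store L2 := 98  ⟶  IM  (L2)  txn=BusRdX+Flush  M[L2]=63
step 7: P1: store L1 := 38  ⟶  IM  (L1)  txn=BusRdX  M[L1]=30
step 8: P1: load  L2  ⟶  IM  (L2)  txn=∅  M[L2]=63
step 9: P1: load  L1  ⟶  IM  (L1)  txn=∅  M[L1]=30
step 10: P1: load  L1  ⟶  IM  (L1)  txn=∅  M[L1]=30
step 11: P0: store L0 := 96  ⟶  MI  (L0)  txn=BusUpgr  M[L0]=70
step 12: P0: load  L1  ⟶  SS  (L1)  txn=BusRd+Flush  M[L1]=38
step 13: P1: load  L1  ⟶  SS  (L1)  txn=∅  M[L1]=38
step 14: P0: store L0 := 73  ⟶  MI  (L0)  txn=∅  M[L0]=70
step 15: P0: store L1 := 64  ⟶  MI  (L1)  txn=BusUpgr  M[L1]=38
step 16: P0: load  L2  ⟶  SS  (L2)  txn=BusRd+Flush  M[L2]=98
step 17: P0: load  L1  ⟶  MI  (L1)  txn=∅  M[L1]=38
step 18: P0: store L0 := 81  ⟶  MI  (L0)  txn=∅  M[L0]=70
step 19: P1: load  L1  ⟶  SS  (L1)  txn=BusRd+Flush  M[L1]=64
step 20: P1: load  L2  ⟶  SS  (L2)  txn=∅  M[L2]=98
step 21: P0: load  L1  ⟶  SS  (L1)  txn=∅  M[L1]=64
step 22: P0: load  L1  ⟶  SS  (L1)  txn=∅  M[L1]=64
step 23: P1: store L2 := 53  ⟶  IM  (L2)  txn=BusUpgr  M[L2]=98
step 24: P0: load  L0  ⟶  MI  (L0)  txn=∅  M[L0]=70
step 25: P1: store L1 := 30  ⟶  IM  (L1)  txn=BusUpgr  M[L1]=64
step 26: P0: load  L0  ⟶  MI  (L0)  txn=∅  M[L0]=70

memory[L1] = 64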